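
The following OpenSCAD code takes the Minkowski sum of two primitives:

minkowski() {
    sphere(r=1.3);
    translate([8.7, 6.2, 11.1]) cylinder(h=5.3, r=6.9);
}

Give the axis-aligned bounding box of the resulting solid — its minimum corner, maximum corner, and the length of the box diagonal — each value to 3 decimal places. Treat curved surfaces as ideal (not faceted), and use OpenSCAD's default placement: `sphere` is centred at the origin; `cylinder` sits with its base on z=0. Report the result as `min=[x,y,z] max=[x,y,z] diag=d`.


A = translate([8.7, 6.2, 11.1]) cylinder(h=5.3, r=6.9) → bbox [1.8,-0.7,11.1] .. [15.6,13.1,16.4]
B = sphere(r=1.3) → bbox [-1.3,-1.3,-1.3] .. [1.3,1.3,1.3]
lo = A.lo+B.lo = [1.8-1.3, -0.7-1.3, 11.1-1.3] = [0.500,-2.000,9.800]
hi = A.hi+B.hi = [15.6+1.3, 13.1+1.3, 16.4+1.3] = [16.900,14.400,17.700]
diag = √(16.4²+16.4²+7.9²) = √600.33 = 24.502

min=[0.500,-2.000,9.800] max=[16.900,14.400,17.700] diag=24.502


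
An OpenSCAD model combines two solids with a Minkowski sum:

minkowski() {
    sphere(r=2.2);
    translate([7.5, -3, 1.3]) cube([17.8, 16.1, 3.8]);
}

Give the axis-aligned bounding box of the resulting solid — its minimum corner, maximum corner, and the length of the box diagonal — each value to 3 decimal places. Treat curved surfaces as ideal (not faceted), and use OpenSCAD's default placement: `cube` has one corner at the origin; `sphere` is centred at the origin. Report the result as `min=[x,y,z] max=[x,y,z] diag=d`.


A = translate([7.5, -3, 1.3]) cube([17.8, 16.1, 3.8]) → bbox [7.5,-3,1.3] .. [25.3,13.1,5.1]
B = sphere(r=2.2) → bbox [-2.2,-2.2,-2.2] .. [2.2,2.2,2.2]
lo = A.lo+B.lo = [7.5-2.2, -3-2.2, 1.3-2.2] = [5.300,-5.200,-0.900]
hi = A.hi+B.hi = [25.3+2.2, 13.1+2.2, 5.1+2.2] = [27.500,15.300,7.300]
diag = √(22.2²+20.5²+8.2²) = √980.33 = 31.310

min=[5.300,-5.200,-0.900] max=[27.500,15.300,7.300] diag=31.310


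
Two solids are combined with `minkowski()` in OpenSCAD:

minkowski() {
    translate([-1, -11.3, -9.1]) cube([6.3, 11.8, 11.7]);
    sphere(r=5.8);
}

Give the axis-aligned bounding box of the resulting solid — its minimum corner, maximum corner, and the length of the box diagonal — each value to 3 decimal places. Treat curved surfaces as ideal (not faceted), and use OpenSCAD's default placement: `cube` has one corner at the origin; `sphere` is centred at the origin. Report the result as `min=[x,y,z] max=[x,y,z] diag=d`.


min=[-6.800,-17.100,-14.900] max=[11.100,6.300,8.400] diag=37.561

A = translate([-1, -11.3, -9.1]) cube([6.3, 11.8, 11.7]) → bbox [-1,-11.3,-9.1] .. [5.3,0.5,2.6]
B = sphere(r=5.8) → bbox [-5.8,-5.8,-5.8] .. [5.8,5.8,5.8]
lo = A.lo+B.lo = [-1-5.8, -11.3-5.8, -9.1-5.8] = [-6.800,-17.100,-14.900]
hi = A.hi+B.hi = [5.3+5.8, 0.5+5.8, 2.6+5.8] = [11.100,6.300,8.400]
diag = √(17.9²+23.4²+23.3²) = √1410.86 = 37.561


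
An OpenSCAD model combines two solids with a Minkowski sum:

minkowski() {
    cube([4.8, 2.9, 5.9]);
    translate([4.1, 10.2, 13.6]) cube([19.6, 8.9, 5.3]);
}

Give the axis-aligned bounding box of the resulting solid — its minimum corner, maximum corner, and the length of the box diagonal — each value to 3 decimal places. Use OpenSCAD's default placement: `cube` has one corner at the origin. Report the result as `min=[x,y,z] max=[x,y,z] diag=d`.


A = translate([4.1, 10.2, 13.6]) cube([19.6, 8.9, 5.3]) → bbox [4.1,10.2,13.6] .. [23.7,19.1,18.9]
B = cube([4.8, 2.9, 5.9]) → bbox [0,0,0] .. [4.8,2.9,5.9]
lo = A.lo+B.lo = [4.1+0, 10.2+0, 13.6+0] = [4.100,10.200,13.600]
hi = A.hi+B.hi = [23.7+4.8, 19.1+2.9, 18.9+5.9] = [28.500,22.000,24.800]
diag = √(24.4²+11.8²+11.2²) = √860.04 = 29.326

min=[4.100,10.200,13.600] max=[28.500,22.000,24.800] diag=29.326


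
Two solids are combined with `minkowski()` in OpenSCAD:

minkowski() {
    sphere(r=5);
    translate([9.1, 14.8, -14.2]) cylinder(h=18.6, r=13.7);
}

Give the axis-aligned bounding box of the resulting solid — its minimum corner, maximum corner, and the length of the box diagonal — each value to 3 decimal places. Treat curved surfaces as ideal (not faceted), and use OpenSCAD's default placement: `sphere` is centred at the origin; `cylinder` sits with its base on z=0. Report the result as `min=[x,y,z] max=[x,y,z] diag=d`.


min=[-9.600,-3.900,-19.200] max=[27.800,33.500,9.400] diag=60.129

A = translate([9.1, 14.8, -14.2]) cylinder(h=18.6, r=13.7) → bbox [-4.6,1.1,-14.2] .. [22.8,28.5,4.4]
B = sphere(r=5) → bbox [-5,-5,-5] .. [5,5,5]
lo = A.lo+B.lo = [-4.6-5, 1.1-5, -14.2-5] = [-9.600,-3.900,-19.200]
hi = A.hi+B.hi = [22.8+5, 28.5+5, 4.4+5] = [27.800,33.500,9.400]
diag = √(37.4²+37.4²+28.6²) = √3615.48 = 60.129


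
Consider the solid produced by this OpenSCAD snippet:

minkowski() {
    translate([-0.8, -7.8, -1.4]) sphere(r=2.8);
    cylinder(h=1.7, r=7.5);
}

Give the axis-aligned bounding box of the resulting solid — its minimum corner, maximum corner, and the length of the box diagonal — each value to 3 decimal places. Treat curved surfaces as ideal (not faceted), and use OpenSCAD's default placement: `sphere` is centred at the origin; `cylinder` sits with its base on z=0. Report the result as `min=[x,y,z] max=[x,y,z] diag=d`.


min=[-11.100,-18.100,-4.200] max=[9.500,2.500,3.100] diag=30.033

A = translate([-0.8, -7.8, -1.4]) sphere(r=2.8) → bbox [-3.6,-10.6,-4.2] .. [2,-5,1.4]
B = cylinder(h=1.7, r=7.5) → bbox [-7.5,-7.5,0] .. [7.5,7.5,1.7]
lo = A.lo+B.lo = [-3.6-7.5, -10.6-7.5, -4.2+0] = [-11.100,-18.100,-4.200]
hi = A.hi+B.hi = [2+7.5, -5+7.5, 1.4+1.7] = [9.500,2.500,3.100]
diag = √(20.6²+20.6²+7.3²) = √902.01 = 30.033


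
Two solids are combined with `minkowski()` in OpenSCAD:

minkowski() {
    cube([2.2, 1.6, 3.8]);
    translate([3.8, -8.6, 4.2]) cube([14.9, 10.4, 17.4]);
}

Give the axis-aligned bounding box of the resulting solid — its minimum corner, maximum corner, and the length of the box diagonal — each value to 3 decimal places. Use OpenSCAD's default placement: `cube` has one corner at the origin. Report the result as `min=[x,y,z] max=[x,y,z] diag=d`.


A = translate([3.8, -8.6, 4.2]) cube([14.9, 10.4, 17.4]) → bbox [3.8,-8.6,4.2] .. [18.7,1.8,21.6]
B = cube([2.2, 1.6, 3.8]) → bbox [0,0,0] .. [2.2,1.6,3.8]
lo = A.lo+B.lo = [3.8+0, -8.6+0, 4.2+0] = [3.800,-8.600,4.200]
hi = A.hi+B.hi = [18.7+2.2, 1.8+1.6, 21.6+3.8] = [20.900,3.400,25.400]
diag = √(17.1²+12²+21.2²) = √885.85 = 29.763

min=[3.800,-8.600,4.200] max=[20.900,3.400,25.400] diag=29.763


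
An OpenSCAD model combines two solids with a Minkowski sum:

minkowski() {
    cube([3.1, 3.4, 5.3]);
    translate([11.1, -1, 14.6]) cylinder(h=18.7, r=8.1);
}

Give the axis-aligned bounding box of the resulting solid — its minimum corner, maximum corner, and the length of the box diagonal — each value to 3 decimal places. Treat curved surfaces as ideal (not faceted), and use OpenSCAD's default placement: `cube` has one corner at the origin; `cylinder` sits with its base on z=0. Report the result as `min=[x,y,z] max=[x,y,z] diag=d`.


A = translate([11.1, -1, 14.6]) cylinder(h=18.7, r=8.1) → bbox [3,-9.1,14.6] .. [19.2,7.1,33.3]
B = cube([3.1, 3.4, 5.3]) → bbox [0,0,0] .. [3.1,3.4,5.3]
lo = A.lo+B.lo = [3+0, -9.1+0, 14.6+0] = [3.000,-9.100,14.600]
hi = A.hi+B.hi = [19.2+3.1, 7.1+3.4, 33.3+5.3] = [22.300,10.500,38.600]
diag = √(19.3²+19.6²+24²) = √1332.65 = 36.505

min=[3.000,-9.100,14.600] max=[22.300,10.500,38.600] diag=36.505


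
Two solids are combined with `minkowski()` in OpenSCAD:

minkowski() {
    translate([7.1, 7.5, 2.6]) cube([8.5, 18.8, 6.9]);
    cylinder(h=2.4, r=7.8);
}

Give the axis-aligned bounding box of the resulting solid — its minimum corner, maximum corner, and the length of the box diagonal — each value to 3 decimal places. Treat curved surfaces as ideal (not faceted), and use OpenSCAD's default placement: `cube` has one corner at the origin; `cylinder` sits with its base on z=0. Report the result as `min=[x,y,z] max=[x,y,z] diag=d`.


min=[-0.700,-0.300,2.600] max=[23.400,34.100,11.900] diag=43.019

A = translate([7.1, 7.5, 2.6]) cube([8.5, 18.8, 6.9]) → bbox [7.1,7.5,2.6] .. [15.6,26.3,9.5]
B = cylinder(h=2.4, r=7.8) → bbox [-7.8,-7.8,0] .. [7.8,7.8,2.4]
lo = A.lo+B.lo = [7.1-7.8, 7.5-7.8, 2.6+0] = [-0.700,-0.300,2.600]
hi = A.hi+B.hi = [15.6+7.8, 26.3+7.8, 9.5+2.4] = [23.400,34.100,11.900]
diag = √(24.1²+34.4²+9.3²) = √1850.66 = 43.019


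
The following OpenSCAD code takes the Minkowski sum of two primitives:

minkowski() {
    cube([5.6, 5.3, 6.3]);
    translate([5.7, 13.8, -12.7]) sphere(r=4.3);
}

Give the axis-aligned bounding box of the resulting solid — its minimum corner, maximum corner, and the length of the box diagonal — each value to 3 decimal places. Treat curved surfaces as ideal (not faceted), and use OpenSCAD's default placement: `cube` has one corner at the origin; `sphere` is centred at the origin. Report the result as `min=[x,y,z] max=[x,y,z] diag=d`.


min=[1.400,9.500,-17.000] max=[15.600,23.400,-2.100] diag=24.837

A = translate([5.7, 13.8, -12.7]) sphere(r=4.3) → bbox [1.4,9.5,-17] .. [10,18.1,-8.4]
B = cube([5.6, 5.3, 6.3]) → bbox [0,0,0] .. [5.6,5.3,6.3]
lo = A.lo+B.lo = [1.4+0, 9.5+0, -17+0] = [1.400,9.500,-17.000]
hi = A.hi+B.hi = [10+5.6, 18.1+5.3, -8.4+6.3] = [15.600,23.400,-2.100]
diag = √(14.2²+13.9²+14.9²) = √616.86 = 24.837


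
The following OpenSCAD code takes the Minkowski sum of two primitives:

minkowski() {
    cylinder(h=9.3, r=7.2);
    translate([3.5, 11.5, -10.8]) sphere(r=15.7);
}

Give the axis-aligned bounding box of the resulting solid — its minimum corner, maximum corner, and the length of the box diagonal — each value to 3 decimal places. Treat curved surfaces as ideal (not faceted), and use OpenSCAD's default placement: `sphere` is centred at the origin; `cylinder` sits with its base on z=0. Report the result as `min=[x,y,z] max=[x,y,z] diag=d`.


min=[-19.400,-11.400,-26.500] max=[26.400,34.400,14.200] diag=76.497

A = translate([3.5, 11.5, -10.8]) sphere(r=15.7) → bbox [-12.2,-4.2,-26.5] .. [19.2,27.2,4.9]
B = cylinder(h=9.3, r=7.2) → bbox [-7.2,-7.2,0] .. [7.2,7.2,9.3]
lo = A.lo+B.lo = [-12.2-7.2, -4.2-7.2, -26.5+0] = [-19.400,-11.400,-26.500]
hi = A.hi+B.hi = [19.2+7.2, 27.2+7.2, 4.9+9.3] = [26.400,34.400,14.200]
diag = √(45.8²+45.8²+40.7²) = √5851.77 = 76.497


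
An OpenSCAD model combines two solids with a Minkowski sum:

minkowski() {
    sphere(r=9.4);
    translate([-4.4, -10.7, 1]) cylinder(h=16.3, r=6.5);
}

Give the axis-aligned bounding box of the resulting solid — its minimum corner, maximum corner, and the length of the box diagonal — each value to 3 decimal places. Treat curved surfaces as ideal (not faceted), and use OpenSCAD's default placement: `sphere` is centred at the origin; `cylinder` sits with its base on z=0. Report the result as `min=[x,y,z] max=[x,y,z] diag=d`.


A = translate([-4.4, -10.7, 1]) cylinder(h=16.3, r=6.5) → bbox [-10.9,-17.2,1] .. [2.1,-4.2,17.3]
B = sphere(r=9.4) → bbox [-9.4,-9.4,-9.4] .. [9.4,9.4,9.4]
lo = A.lo+B.lo = [-10.9-9.4, -17.2-9.4, 1-9.4] = [-20.300,-26.600,-8.400]
hi = A.hi+B.hi = [2.1+9.4, -4.2+9.4, 17.3+9.4] = [11.500,5.200,26.700]
diag = √(31.8²+31.8²+35.1²) = √3254.49 = 57.048

min=[-20.300,-26.600,-8.400] max=[11.500,5.200,26.700] diag=57.048


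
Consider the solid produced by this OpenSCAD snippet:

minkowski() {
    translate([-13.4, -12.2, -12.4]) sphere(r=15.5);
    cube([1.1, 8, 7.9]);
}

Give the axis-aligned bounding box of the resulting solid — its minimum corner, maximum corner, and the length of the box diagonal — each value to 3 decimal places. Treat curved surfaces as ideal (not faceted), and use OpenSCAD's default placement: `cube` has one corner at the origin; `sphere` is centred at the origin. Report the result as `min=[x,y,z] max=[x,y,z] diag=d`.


A = translate([-13.4, -12.2, -12.4]) sphere(r=15.5) → bbox [-28.9,-27.7,-27.9] .. [2.1,3.3,3.1]
B = cube([1.1, 8, 7.9]) → bbox [0,0,0] .. [1.1,8,7.9]
lo = A.lo+B.lo = [-28.9+0, -27.7+0, -27.9+0] = [-28.900,-27.700,-27.900]
hi = A.hi+B.hi = [2.1+1.1, 3.3+8, 3.1+7.9] = [3.200,11.300,11.000]
diag = √(32.1²+39²+38.9²) = √4064.62 = 63.754

min=[-28.900,-27.700,-27.900] max=[3.200,11.300,11.000] diag=63.754


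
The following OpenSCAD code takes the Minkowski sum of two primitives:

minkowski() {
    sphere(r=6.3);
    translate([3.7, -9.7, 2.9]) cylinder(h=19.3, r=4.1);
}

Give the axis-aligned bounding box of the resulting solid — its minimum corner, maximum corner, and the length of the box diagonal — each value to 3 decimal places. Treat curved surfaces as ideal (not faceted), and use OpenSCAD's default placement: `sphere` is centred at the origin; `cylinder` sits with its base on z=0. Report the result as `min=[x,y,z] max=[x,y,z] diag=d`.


min=[-6.700,-20.100,-3.400] max=[14.100,0.700,28.500] diag=43.392

A = translate([3.7, -9.7, 2.9]) cylinder(h=19.3, r=4.1) → bbox [-0.4,-13.8,2.9] .. [7.8,-5.6,22.2]
B = sphere(r=6.3) → bbox [-6.3,-6.3,-6.3] .. [6.3,6.3,6.3]
lo = A.lo+B.lo = [-0.4-6.3, -13.8-6.3, 2.9-6.3] = [-6.700,-20.100,-3.400]
hi = A.hi+B.hi = [7.8+6.3, -5.6+6.3, 22.2+6.3] = [14.100,0.700,28.500]
diag = √(20.8²+20.8²+31.9²) = √1882.89 = 43.392


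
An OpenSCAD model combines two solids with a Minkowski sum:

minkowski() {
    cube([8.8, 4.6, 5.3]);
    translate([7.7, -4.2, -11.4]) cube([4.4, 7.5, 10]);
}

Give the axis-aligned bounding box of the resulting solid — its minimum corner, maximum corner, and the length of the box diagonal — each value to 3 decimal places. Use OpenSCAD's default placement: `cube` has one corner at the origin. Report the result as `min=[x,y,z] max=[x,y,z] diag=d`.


A = translate([7.7, -4.2, -11.4]) cube([4.4, 7.5, 10]) → bbox [7.7,-4.2,-11.4] .. [12.1,3.3,-1.4]
B = cube([8.8, 4.6, 5.3]) → bbox [0,0,0] .. [8.8,4.6,5.3]
lo = A.lo+B.lo = [7.7+0, -4.2+0, -11.4+0] = [7.700,-4.200,-11.400]
hi = A.hi+B.hi = [12.1+8.8, 3.3+4.6, -1.4+5.3] = [20.900,7.900,3.900]
diag = √(13.2²+12.1²+15.3²) = √554.74 = 23.553

min=[7.700,-4.200,-11.400] max=[20.900,7.900,3.900] diag=23.553


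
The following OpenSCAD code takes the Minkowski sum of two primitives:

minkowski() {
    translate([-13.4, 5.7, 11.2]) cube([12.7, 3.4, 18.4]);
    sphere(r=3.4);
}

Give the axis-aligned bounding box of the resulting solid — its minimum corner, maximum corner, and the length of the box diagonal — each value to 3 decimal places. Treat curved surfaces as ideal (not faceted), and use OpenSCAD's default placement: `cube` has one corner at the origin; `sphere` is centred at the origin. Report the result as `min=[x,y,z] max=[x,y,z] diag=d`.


min=[-16.800,2.300,7.800] max=[2.700,12.500,33.000] diag=33.456

A = translate([-13.4, 5.7, 11.2]) cube([12.7, 3.4, 18.4]) → bbox [-13.4,5.7,11.2] .. [-0.7,9.1,29.6]
B = sphere(r=3.4) → bbox [-3.4,-3.4,-3.4] .. [3.4,3.4,3.4]
lo = A.lo+B.lo = [-13.4-3.4, 5.7-3.4, 11.2-3.4] = [-16.800,2.300,7.800]
hi = A.hi+B.hi = [-0.7+3.4, 9.1+3.4, 29.6+3.4] = [2.700,12.500,33.000]
diag = √(19.5²+10.2²+25.2²) = √1119.33 = 33.456


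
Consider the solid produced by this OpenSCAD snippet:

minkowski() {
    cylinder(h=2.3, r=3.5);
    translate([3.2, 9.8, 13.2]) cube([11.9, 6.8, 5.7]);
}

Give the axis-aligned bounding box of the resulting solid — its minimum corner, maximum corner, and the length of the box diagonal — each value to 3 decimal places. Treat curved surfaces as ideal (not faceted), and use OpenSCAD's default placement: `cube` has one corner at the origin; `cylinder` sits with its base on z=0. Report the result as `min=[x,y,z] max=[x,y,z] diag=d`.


min=[-0.300,6.300,13.200] max=[18.600,20.100,21.200] diag=24.732

A = translate([3.2, 9.8, 13.2]) cube([11.9, 6.8, 5.7]) → bbox [3.2,9.8,13.2] .. [15.1,16.6,18.9]
B = cylinder(h=2.3, r=3.5) → bbox [-3.5,-3.5,0] .. [3.5,3.5,2.3]
lo = A.lo+B.lo = [3.2-3.5, 9.8-3.5, 13.2+0] = [-0.300,6.300,13.200]
hi = A.hi+B.hi = [15.1+3.5, 16.6+3.5, 18.9+2.3] = [18.600,20.100,21.200]
diag = √(18.9²+13.8²+8²) = √611.65 = 24.732


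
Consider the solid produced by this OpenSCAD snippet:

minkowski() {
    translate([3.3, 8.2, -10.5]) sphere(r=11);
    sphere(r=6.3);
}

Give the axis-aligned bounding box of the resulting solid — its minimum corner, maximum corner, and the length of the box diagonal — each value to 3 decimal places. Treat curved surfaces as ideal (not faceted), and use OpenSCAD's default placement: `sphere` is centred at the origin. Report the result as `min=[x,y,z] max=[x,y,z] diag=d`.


min=[-14.000,-9.100,-27.800] max=[20.600,25.500,6.800] diag=59.929

A = translate([3.3, 8.2, -10.5]) sphere(r=11) → bbox [-7.7,-2.8,-21.5] .. [14.3,19.2,0.5]
B = sphere(r=6.3) → bbox [-6.3,-6.3,-6.3] .. [6.3,6.3,6.3]
lo = A.lo+B.lo = [-7.7-6.3, -2.8-6.3, -21.5-6.3] = [-14.000,-9.100,-27.800]
hi = A.hi+B.hi = [14.3+6.3, 19.2+6.3, 0.5+6.3] = [20.600,25.500,6.800]
diag = √(34.6²+34.6²+34.6²) = √3591.48 = 59.929


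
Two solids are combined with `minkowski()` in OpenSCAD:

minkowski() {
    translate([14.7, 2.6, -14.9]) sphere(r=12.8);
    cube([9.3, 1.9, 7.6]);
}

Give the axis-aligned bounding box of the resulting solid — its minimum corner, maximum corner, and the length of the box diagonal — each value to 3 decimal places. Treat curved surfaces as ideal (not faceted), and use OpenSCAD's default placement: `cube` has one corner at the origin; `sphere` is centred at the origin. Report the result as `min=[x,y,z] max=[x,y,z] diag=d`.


min=[1.900,-10.200,-27.700] max=[36.800,17.300,5.500] diag=55.466

A = translate([14.7, 2.6, -14.9]) sphere(r=12.8) → bbox [1.9,-10.2,-27.7] .. [27.5,15.4,-2.1]
B = cube([9.3, 1.9, 7.6]) → bbox [0,0,0] .. [9.3,1.9,7.6]
lo = A.lo+B.lo = [1.9+0, -10.2+0, -27.7+0] = [1.900,-10.200,-27.700]
hi = A.hi+B.hi = [27.5+9.3, 15.4+1.9, -2.1+7.6] = [36.800,17.300,5.500]
diag = √(34.9²+27.5²+33.2²) = √3076.5 = 55.466


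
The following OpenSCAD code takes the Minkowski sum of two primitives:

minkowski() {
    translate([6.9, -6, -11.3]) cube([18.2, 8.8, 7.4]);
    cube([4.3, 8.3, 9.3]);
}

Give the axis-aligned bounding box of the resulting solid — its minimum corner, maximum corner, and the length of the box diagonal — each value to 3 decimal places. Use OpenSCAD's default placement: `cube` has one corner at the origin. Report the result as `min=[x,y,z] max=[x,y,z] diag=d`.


min=[6.900,-6.000,-11.300] max=[29.400,11.100,5.400] diag=32.826

A = translate([6.9, -6, -11.3]) cube([18.2, 8.8, 7.4]) → bbox [6.9,-6,-11.3] .. [25.1,2.8,-3.9]
B = cube([4.3, 8.3, 9.3]) → bbox [0,0,0] .. [4.3,8.3,9.3]
lo = A.lo+B.lo = [6.9+0, -6+0, -11.3+0] = [6.900,-6.000,-11.300]
hi = A.hi+B.hi = [25.1+4.3, 2.8+8.3, -3.9+9.3] = [29.400,11.100,5.400]
diag = √(22.5²+17.1²+16.7²) = √1077.55 = 32.826


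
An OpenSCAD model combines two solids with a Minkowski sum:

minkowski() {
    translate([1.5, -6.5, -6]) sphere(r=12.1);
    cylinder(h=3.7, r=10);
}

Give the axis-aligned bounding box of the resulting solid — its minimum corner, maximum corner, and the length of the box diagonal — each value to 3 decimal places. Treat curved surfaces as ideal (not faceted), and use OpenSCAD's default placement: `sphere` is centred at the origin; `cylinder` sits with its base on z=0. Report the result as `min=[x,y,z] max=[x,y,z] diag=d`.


A = translate([1.5, -6.5, -6]) sphere(r=12.1) → bbox [-10.6,-18.6,-18.1] .. [13.6,5.6,6.1]
B = cylinder(h=3.7, r=10) → bbox [-10,-10,0] .. [10,10,3.7]
lo = A.lo+B.lo = [-10.6-10, -18.6-10, -18.1+0] = [-20.600,-28.600,-18.100]
hi = A.hi+B.hi = [13.6+10, 5.6+10, 6.1+3.7] = [23.600,15.600,9.800]
diag = √(44.2²+44.2²+27.9²) = √4685.69 = 68.452

min=[-20.600,-28.600,-18.100] max=[23.600,15.600,9.800] diag=68.452


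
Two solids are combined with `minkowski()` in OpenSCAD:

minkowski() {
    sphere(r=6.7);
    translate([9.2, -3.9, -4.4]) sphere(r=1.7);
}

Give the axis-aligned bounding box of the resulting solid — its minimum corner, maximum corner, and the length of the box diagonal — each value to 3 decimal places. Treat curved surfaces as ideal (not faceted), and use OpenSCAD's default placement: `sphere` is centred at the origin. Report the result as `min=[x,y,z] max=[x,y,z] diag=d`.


A = translate([9.2, -3.9, -4.4]) sphere(r=1.7) → bbox [7.5,-5.6,-6.1] .. [10.9,-2.2,-2.7]
B = sphere(r=6.7) → bbox [-6.7,-6.7,-6.7] .. [6.7,6.7,6.7]
lo = A.lo+B.lo = [7.5-6.7, -5.6-6.7, -6.1-6.7] = [0.800,-12.300,-12.800]
hi = A.hi+B.hi = [10.9+6.7, -2.2+6.7, -2.7+6.7] = [17.600,4.500,4.000]
diag = √(16.8²+16.8²+16.8²) = √846.72 = 29.098

min=[0.800,-12.300,-12.800] max=[17.600,4.500,4.000] diag=29.098


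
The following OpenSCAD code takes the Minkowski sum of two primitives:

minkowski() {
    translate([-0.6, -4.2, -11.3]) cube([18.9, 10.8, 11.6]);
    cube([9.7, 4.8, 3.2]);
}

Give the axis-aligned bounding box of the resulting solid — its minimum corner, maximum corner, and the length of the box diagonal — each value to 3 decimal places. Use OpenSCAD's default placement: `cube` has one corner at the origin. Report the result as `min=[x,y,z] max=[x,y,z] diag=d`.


A = translate([-0.6, -4.2, -11.3]) cube([18.9, 10.8, 11.6]) → bbox [-0.6,-4.2,-11.3] .. [18.3,6.6,0.3]
B = cube([9.7, 4.8, 3.2]) → bbox [0,0,0] .. [9.7,4.8,3.2]
lo = A.lo+B.lo = [-0.6+0, -4.2+0, -11.3+0] = [-0.600,-4.200,-11.300]
hi = A.hi+B.hi = [18.3+9.7, 6.6+4.8, 0.3+3.2] = [28.000,11.400,3.500]
diag = √(28.6²+15.6²+14.8²) = √1280.36 = 35.782

min=[-0.600,-4.200,-11.300] max=[28.000,11.400,3.500] diag=35.782


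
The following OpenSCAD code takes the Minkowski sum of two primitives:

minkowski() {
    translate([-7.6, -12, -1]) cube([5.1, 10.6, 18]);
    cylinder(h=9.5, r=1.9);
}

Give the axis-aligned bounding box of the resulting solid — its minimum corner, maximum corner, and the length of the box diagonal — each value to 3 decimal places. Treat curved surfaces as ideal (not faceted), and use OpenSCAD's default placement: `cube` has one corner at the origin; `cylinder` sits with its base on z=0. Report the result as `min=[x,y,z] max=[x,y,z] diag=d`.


min=[-9.500,-13.900,-1.000] max=[-0.600,0.500,26.500] diag=32.293

A = translate([-7.6, -12, -1]) cube([5.1, 10.6, 18]) → bbox [-7.6,-12,-1] .. [-2.5,-1.4,17]
B = cylinder(h=9.5, r=1.9) → bbox [-1.9,-1.9,0] .. [1.9,1.9,9.5]
lo = A.lo+B.lo = [-7.6-1.9, -12-1.9, -1+0] = [-9.500,-13.900,-1.000]
hi = A.hi+B.hi = [-2.5+1.9, -1.4+1.9, 17+9.5] = [-0.600,0.500,26.500]
diag = √(8.9²+14.4²+27.5²) = √1042.82 = 32.293


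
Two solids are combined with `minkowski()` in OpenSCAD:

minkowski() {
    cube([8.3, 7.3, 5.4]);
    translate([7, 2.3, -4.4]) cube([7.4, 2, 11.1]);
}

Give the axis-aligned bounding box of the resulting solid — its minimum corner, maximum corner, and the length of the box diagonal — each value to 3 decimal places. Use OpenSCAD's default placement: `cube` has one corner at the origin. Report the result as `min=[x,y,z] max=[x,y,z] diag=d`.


A = translate([7, 2.3, -4.4]) cube([7.4, 2, 11.1]) → bbox [7,2.3,-4.4] .. [14.4,4.3,6.7]
B = cube([8.3, 7.3, 5.4]) → bbox [0,0,0] .. [8.3,7.3,5.4]
lo = A.lo+B.lo = [7+0, 2.3+0, -4.4+0] = [7.000,2.300,-4.400]
hi = A.hi+B.hi = [14.4+8.3, 4.3+7.3, 6.7+5.4] = [22.700,11.600,12.100]
diag = √(15.7²+9.3²+16.5²) = √605.23 = 24.601

min=[7.000,2.300,-4.400] max=[22.700,11.600,12.100] diag=24.601


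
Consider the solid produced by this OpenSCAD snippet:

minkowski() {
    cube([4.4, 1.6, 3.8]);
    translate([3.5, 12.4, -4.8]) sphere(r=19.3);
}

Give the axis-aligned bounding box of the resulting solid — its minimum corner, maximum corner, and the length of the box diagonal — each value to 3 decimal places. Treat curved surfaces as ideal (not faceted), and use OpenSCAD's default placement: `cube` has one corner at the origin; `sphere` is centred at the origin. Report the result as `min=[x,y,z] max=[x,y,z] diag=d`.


min=[-15.800,-6.900,-24.100] max=[27.200,33.300,18.300] diag=72.545

A = translate([3.5, 12.4, -4.8]) sphere(r=19.3) → bbox [-15.8,-6.9,-24.1] .. [22.8,31.7,14.5]
B = cube([4.4, 1.6, 3.8]) → bbox [0,0,0] .. [4.4,1.6,3.8]
lo = A.lo+B.lo = [-15.8+0, -6.9+0, -24.1+0] = [-15.800,-6.900,-24.100]
hi = A.hi+B.hi = [22.8+4.4, 31.7+1.6, 14.5+3.8] = [27.200,33.300,18.300]
diag = √(43²+40.2²+42.4²) = √5262.8 = 72.545


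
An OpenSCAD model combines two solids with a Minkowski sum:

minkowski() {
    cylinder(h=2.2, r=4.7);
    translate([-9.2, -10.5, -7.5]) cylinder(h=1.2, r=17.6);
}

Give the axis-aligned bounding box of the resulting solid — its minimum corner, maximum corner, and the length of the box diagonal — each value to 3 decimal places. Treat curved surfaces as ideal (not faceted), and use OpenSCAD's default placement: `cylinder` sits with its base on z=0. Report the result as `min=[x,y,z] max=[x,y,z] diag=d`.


min=[-31.500,-32.800,-7.500] max=[13.100,11.800,-4.100] diag=63.165

A = translate([-9.2, -10.5, -7.5]) cylinder(h=1.2, r=17.6) → bbox [-26.8,-28.1,-7.5] .. [8.4,7.1,-6.3]
B = cylinder(h=2.2, r=4.7) → bbox [-4.7,-4.7,0] .. [4.7,4.7,2.2]
lo = A.lo+B.lo = [-26.8-4.7, -28.1-4.7, -7.5+0] = [-31.500,-32.800,-7.500]
hi = A.hi+B.hi = [8.4+4.7, 7.1+4.7, -6.3+2.2] = [13.100,11.800,-4.100]
diag = √(44.6²+44.6²+3.4²) = √3989.88 = 63.165


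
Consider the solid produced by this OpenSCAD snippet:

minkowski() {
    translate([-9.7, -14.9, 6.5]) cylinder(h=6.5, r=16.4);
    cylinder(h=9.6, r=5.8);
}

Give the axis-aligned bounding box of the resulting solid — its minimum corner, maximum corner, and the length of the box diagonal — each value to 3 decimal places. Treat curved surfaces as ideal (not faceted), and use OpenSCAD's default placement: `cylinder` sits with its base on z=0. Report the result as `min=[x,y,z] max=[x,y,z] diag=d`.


A = translate([-9.7, -14.9, 6.5]) cylinder(h=6.5, r=16.4) → bbox [-26.1,-31.3,6.5] .. [6.7,1.5,13]
B = cylinder(h=9.6, r=5.8) → bbox [-5.8,-5.8,0] .. [5.8,5.8,9.6]
lo = A.lo+B.lo = [-26.1-5.8, -31.3-5.8, 6.5+0] = [-31.900,-37.100,6.500]
hi = A.hi+B.hi = [6.7+5.8, 1.5+5.8, 13+9.6] = [12.500,7.300,22.600]
diag = √(44.4²+44.4²+16.1²) = √4201.93 = 64.822

min=[-31.900,-37.100,6.500] max=[12.500,7.300,22.600] diag=64.822


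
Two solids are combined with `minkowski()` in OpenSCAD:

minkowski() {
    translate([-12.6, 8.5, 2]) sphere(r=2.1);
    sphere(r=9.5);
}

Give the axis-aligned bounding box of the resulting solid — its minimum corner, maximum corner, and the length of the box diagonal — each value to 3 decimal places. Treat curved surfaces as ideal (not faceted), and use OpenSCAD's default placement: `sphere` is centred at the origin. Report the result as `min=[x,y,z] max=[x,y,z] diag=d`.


A = translate([-12.6, 8.5, 2]) sphere(r=2.1) → bbox [-14.7,6.4,-0.1] .. [-10.5,10.6,4.1]
B = sphere(r=9.5) → bbox [-9.5,-9.5,-9.5] .. [9.5,9.5,9.5]
lo = A.lo+B.lo = [-14.7-9.5, 6.4-9.5, -0.1-9.5] = [-24.200,-3.100,-9.600]
hi = A.hi+B.hi = [-10.5+9.5, 10.6+9.5, 4.1+9.5] = [-1.000,20.100,13.600]
diag = √(23.2²+23.2²+23.2²) = √1614.72 = 40.184

min=[-24.200,-3.100,-9.600] max=[-1.000,20.100,13.600] diag=40.184


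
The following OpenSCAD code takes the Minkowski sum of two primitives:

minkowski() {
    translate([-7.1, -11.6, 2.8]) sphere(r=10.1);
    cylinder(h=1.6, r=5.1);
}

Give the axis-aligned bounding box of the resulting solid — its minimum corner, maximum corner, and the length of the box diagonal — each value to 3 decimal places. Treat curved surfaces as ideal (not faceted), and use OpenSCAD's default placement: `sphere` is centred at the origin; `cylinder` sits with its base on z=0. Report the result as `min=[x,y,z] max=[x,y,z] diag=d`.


min=[-22.300,-26.800,-7.300] max=[8.100,3.600,14.500] diag=48.203

A = translate([-7.1, -11.6, 2.8]) sphere(r=10.1) → bbox [-17.2,-21.7,-7.3] .. [3,-1.5,12.9]
B = cylinder(h=1.6, r=5.1) → bbox [-5.1,-5.1,0] .. [5.1,5.1,1.6]
lo = A.lo+B.lo = [-17.2-5.1, -21.7-5.1, -7.3+0] = [-22.300,-26.800,-7.300]
hi = A.hi+B.hi = [3+5.1, -1.5+5.1, 12.9+1.6] = [8.100,3.600,14.500]
diag = √(30.4²+30.4²+21.8²) = √2323.56 = 48.203


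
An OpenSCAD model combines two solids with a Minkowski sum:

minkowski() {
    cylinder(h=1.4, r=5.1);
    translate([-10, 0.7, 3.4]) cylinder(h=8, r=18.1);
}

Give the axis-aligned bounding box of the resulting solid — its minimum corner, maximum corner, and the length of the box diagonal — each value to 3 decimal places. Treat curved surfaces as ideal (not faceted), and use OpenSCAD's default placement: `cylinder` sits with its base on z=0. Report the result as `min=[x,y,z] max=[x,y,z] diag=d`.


A = translate([-10, 0.7, 3.4]) cylinder(h=8, r=18.1) → bbox [-28.1,-17.4,3.4] .. [8.1,18.8,11.4]
B = cylinder(h=1.4, r=5.1) → bbox [-5.1,-5.1,0] .. [5.1,5.1,1.4]
lo = A.lo+B.lo = [-28.1-5.1, -17.4-5.1, 3.4+0] = [-33.200,-22.500,3.400]
hi = A.hi+B.hi = [8.1+5.1, 18.8+5.1, 11.4+1.4] = [13.200,23.900,12.800]
diag = √(46.4²+46.4²+9.4²) = √4394.28 = 66.289

min=[-33.200,-22.500,3.400] max=[13.200,23.900,12.800] diag=66.289


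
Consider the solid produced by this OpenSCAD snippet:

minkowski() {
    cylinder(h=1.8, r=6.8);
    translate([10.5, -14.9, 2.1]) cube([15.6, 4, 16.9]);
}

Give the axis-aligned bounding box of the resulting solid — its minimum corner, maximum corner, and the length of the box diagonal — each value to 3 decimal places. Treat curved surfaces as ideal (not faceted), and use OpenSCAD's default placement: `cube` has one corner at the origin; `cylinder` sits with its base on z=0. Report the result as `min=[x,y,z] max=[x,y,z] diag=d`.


min=[3.700,-21.700,2.100] max=[32.900,-4.100,20.800] diag=38.886

A = translate([10.5, -14.9, 2.1]) cube([15.6, 4, 16.9]) → bbox [10.5,-14.9,2.1] .. [26.1,-10.9,19]
B = cylinder(h=1.8, r=6.8) → bbox [-6.8,-6.8,0] .. [6.8,6.8,1.8]
lo = A.lo+B.lo = [10.5-6.8, -14.9-6.8, 2.1+0] = [3.700,-21.700,2.100]
hi = A.hi+B.hi = [26.1+6.8, -10.9+6.8, 19+1.8] = [32.900,-4.100,20.800]
diag = √(29.2²+17.6²+18.7²) = √1512.09 = 38.886


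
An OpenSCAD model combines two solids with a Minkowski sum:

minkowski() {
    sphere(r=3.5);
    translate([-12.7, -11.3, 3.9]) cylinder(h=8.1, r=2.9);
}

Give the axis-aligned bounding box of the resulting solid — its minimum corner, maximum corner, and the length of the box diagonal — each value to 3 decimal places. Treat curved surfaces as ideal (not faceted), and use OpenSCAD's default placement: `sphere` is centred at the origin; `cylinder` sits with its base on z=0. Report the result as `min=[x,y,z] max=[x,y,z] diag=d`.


min=[-19.100,-17.700,0.400] max=[-6.300,-4.900,15.500] diag=23.573

A = translate([-12.7, -11.3, 3.9]) cylinder(h=8.1, r=2.9) → bbox [-15.6,-14.2,3.9] .. [-9.8,-8.4,12]
B = sphere(r=3.5) → bbox [-3.5,-3.5,-3.5] .. [3.5,3.5,3.5]
lo = A.lo+B.lo = [-15.6-3.5, -14.2-3.5, 3.9-3.5] = [-19.100,-17.700,0.400]
hi = A.hi+B.hi = [-9.8+3.5, -8.4+3.5, 12+3.5] = [-6.300,-4.900,15.500]
diag = √(12.8²+12.8²+15.1²) = √555.69 = 23.573


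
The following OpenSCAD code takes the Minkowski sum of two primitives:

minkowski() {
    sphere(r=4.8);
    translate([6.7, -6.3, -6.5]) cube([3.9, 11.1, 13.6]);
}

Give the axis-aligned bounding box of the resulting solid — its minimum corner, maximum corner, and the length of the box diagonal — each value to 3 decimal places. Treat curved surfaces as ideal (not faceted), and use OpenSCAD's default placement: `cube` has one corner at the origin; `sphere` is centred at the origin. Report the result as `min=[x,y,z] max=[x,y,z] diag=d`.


min=[1.900,-11.100,-11.300] max=[15.400,9.600,11.900] diag=33.897

A = translate([6.7, -6.3, -6.5]) cube([3.9, 11.1, 13.6]) → bbox [6.7,-6.3,-6.5] .. [10.6,4.8,7.1]
B = sphere(r=4.8) → bbox [-4.8,-4.8,-4.8] .. [4.8,4.8,4.8]
lo = A.lo+B.lo = [6.7-4.8, -6.3-4.8, -6.5-4.8] = [1.900,-11.100,-11.300]
hi = A.hi+B.hi = [10.6+4.8, 4.8+4.8, 7.1+4.8] = [15.400,9.600,11.900]
diag = √(13.5²+20.7²+23.2²) = √1148.98 = 33.897


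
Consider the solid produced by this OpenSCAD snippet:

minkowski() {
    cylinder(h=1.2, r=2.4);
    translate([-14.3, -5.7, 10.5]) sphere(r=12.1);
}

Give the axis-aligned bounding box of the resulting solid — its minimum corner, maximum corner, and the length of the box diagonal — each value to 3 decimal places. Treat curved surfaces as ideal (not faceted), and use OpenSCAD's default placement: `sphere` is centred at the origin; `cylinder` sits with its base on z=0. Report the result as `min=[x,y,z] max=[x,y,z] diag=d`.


min=[-28.800,-20.200,-1.600] max=[0.200,8.800,23.800] diag=48.241

A = translate([-14.3, -5.7, 10.5]) sphere(r=12.1) → bbox [-26.4,-17.8,-1.6] .. [-2.2,6.4,22.6]
B = cylinder(h=1.2, r=2.4) → bbox [-2.4,-2.4,0] .. [2.4,2.4,1.2]
lo = A.lo+B.lo = [-26.4-2.4, -17.8-2.4, -1.6+0] = [-28.800,-20.200,-1.600]
hi = A.hi+B.hi = [-2.2+2.4, 6.4+2.4, 22.6+1.2] = [0.200,8.800,23.800]
diag = √(29²+29²+25.4²) = √2327.16 = 48.241


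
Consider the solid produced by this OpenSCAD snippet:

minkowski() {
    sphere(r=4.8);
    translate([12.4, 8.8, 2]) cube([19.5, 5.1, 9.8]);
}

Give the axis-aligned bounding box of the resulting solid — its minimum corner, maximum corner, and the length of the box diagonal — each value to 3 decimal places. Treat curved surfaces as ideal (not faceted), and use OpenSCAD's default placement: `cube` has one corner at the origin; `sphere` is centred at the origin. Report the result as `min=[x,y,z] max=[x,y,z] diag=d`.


A = translate([12.4, 8.8, 2]) cube([19.5, 5.1, 9.8]) → bbox [12.4,8.8,2] .. [31.9,13.9,11.8]
B = sphere(r=4.8) → bbox [-4.8,-4.8,-4.8] .. [4.8,4.8,4.8]
lo = A.lo+B.lo = [12.4-4.8, 8.8-4.8, 2-4.8] = [7.600,4.000,-2.800]
hi = A.hi+B.hi = [31.9+4.8, 13.9+4.8, 11.8+4.8] = [36.700,18.700,16.600]
diag = √(29.1²+14.7²+19.4²) = √1439.26 = 37.938

min=[7.600,4.000,-2.800] max=[36.700,18.700,16.600] diag=37.938


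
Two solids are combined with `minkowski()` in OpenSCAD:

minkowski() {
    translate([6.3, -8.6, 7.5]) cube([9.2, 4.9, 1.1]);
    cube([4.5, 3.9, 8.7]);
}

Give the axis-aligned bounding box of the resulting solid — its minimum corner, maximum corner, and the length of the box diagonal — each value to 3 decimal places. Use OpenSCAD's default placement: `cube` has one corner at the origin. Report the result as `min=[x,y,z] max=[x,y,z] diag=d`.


A = translate([6.3, -8.6, 7.5]) cube([9.2, 4.9, 1.1]) → bbox [6.3,-8.6,7.5] .. [15.5,-3.7,8.6]
B = cube([4.5, 3.9, 8.7]) → bbox [0,0,0] .. [4.5,3.9,8.7]
lo = A.lo+B.lo = [6.3+0, -8.6+0, 7.5+0] = [6.300,-8.600,7.500]
hi = A.hi+B.hi = [15.5+4.5, -3.7+3.9, 8.6+8.7] = [20.000,0.200,17.300]
diag = √(13.7²+8.8²+9.8²) = √361.17 = 19.004

min=[6.300,-8.600,7.500] max=[20.000,0.200,17.300] diag=19.004


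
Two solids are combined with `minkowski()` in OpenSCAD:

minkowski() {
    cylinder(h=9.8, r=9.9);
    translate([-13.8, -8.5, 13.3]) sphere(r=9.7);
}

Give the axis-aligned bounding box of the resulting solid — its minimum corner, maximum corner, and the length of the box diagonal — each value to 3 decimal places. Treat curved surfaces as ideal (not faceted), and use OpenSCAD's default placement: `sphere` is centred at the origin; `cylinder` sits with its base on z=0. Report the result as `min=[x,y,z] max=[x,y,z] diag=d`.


min=[-33.400,-28.100,3.600] max=[5.800,11.100,32.800] diag=62.657

A = translate([-13.8, -8.5, 13.3]) sphere(r=9.7) → bbox [-23.5,-18.2,3.6] .. [-4.1,1.2,23]
B = cylinder(h=9.8, r=9.9) → bbox [-9.9,-9.9,0] .. [9.9,9.9,9.8]
lo = A.lo+B.lo = [-23.5-9.9, -18.2-9.9, 3.6+0] = [-33.400,-28.100,3.600]
hi = A.hi+B.hi = [-4.1+9.9, 1.2+9.9, 23+9.8] = [5.800,11.100,32.800]
diag = √(39.2²+39.2²+29.2²) = √3925.92 = 62.657


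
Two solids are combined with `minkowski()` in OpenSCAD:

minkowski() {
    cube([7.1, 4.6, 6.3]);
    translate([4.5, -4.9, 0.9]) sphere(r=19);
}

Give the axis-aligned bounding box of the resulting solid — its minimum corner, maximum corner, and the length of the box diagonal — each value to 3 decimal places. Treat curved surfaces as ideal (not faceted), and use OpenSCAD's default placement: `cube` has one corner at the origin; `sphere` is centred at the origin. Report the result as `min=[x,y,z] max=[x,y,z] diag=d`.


min=[-14.500,-23.900,-18.100] max=[30.600,18.700,26.200] diag=76.232

A = translate([4.5, -4.9, 0.9]) sphere(r=19) → bbox [-14.5,-23.9,-18.1] .. [23.5,14.1,19.9]
B = cube([7.1, 4.6, 6.3]) → bbox [0,0,0] .. [7.1,4.6,6.3]
lo = A.lo+B.lo = [-14.5+0, -23.9+0, -18.1+0] = [-14.500,-23.900,-18.100]
hi = A.hi+B.hi = [23.5+7.1, 14.1+4.6, 19.9+6.3] = [30.600,18.700,26.200]
diag = √(45.1²+42.6²+44.3²) = √5811.26 = 76.232


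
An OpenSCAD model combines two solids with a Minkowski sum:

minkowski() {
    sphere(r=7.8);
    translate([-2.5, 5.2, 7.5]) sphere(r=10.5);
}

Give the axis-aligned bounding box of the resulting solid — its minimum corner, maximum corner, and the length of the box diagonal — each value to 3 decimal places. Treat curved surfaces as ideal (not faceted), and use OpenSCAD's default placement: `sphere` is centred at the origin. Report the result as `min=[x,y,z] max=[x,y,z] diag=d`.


min=[-20.800,-13.100,-10.800] max=[15.800,23.500,25.800] diag=63.393

A = translate([-2.5, 5.2, 7.5]) sphere(r=10.5) → bbox [-13,-5.3,-3] .. [8,15.7,18]
B = sphere(r=7.8) → bbox [-7.8,-7.8,-7.8] .. [7.8,7.8,7.8]
lo = A.lo+B.lo = [-13-7.8, -5.3-7.8, -3-7.8] = [-20.800,-13.100,-10.800]
hi = A.hi+B.hi = [8+7.8, 15.7+7.8, 18+7.8] = [15.800,23.500,25.800]
diag = √(36.6²+36.6²+36.6²) = √4018.68 = 63.393


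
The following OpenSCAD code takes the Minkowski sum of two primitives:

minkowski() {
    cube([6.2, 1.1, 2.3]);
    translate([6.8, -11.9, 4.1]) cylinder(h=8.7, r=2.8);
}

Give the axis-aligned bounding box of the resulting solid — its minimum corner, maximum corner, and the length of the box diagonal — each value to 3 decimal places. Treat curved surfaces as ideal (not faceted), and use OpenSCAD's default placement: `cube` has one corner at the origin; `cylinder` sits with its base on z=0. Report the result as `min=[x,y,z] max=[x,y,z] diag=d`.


min=[4.000,-14.700,4.100] max=[15.800,-8.000,15.100] diag=17.468

A = translate([6.8, -11.9, 4.1]) cylinder(h=8.7, r=2.8) → bbox [4,-14.7,4.1] .. [9.6,-9.1,12.8]
B = cube([6.2, 1.1, 2.3]) → bbox [0,0,0] .. [6.2,1.1,2.3]
lo = A.lo+B.lo = [4+0, -14.7+0, 4.1+0] = [4.000,-14.700,4.100]
hi = A.hi+B.hi = [9.6+6.2, -9.1+1.1, 12.8+2.3] = [15.800,-8.000,15.100]
diag = √(11.8²+6.7²+11²) = √305.13 = 17.468


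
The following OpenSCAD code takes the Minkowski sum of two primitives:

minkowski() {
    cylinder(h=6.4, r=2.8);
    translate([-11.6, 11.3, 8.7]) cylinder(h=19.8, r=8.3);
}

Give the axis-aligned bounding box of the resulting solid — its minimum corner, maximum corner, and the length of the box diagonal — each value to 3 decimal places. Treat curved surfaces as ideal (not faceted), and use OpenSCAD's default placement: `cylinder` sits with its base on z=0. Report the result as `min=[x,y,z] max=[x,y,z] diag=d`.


min=[-22.700,0.200,8.700] max=[-0.500,22.400,34.900] diag=40.892

A = translate([-11.6, 11.3, 8.7]) cylinder(h=19.8, r=8.3) → bbox [-19.9,3,8.7] .. [-3.3,19.6,28.5]
B = cylinder(h=6.4, r=2.8) → bbox [-2.8,-2.8,0] .. [2.8,2.8,6.4]
lo = A.lo+B.lo = [-19.9-2.8, 3-2.8, 8.7+0] = [-22.700,0.200,8.700]
hi = A.hi+B.hi = [-3.3+2.8, 19.6+2.8, 28.5+6.4] = [-0.500,22.400,34.900]
diag = √(22.2²+22.2²+26.2²) = √1672.12 = 40.892


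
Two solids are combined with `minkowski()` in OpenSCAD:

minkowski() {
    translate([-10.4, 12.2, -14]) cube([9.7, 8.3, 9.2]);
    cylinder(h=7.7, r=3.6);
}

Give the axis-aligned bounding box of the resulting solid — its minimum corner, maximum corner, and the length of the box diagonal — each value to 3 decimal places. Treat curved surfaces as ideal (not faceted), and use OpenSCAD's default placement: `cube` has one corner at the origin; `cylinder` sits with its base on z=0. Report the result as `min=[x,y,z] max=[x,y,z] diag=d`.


min=[-14.000,8.600,-14.000] max=[2.900,24.100,2.900] diag=28.486

A = translate([-10.4, 12.2, -14]) cube([9.7, 8.3, 9.2]) → bbox [-10.4,12.2,-14] .. [-0.7,20.5,-4.8]
B = cylinder(h=7.7, r=3.6) → bbox [-3.6,-3.6,0] .. [3.6,3.6,7.7]
lo = A.lo+B.lo = [-10.4-3.6, 12.2-3.6, -14+0] = [-14.000,8.600,-14.000]
hi = A.hi+B.hi = [-0.7+3.6, 20.5+3.6, -4.8+7.7] = [2.900,24.100,2.900]
diag = √(16.9²+15.5²+16.9²) = √811.47 = 28.486
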